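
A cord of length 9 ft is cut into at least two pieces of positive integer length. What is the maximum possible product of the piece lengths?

27

Let f[k] be the best product for length k (with at least one cut). For each first piece i, the rest contributes max(k−i, f[k−i]).
f[2] = 1·max(1,0) = 1·1 = 1
f[3] = 1·max(2,1) = 1·2 = 2
f[4] = 2·max(2,1) = 2·2 = 4
f[5] = 2·max(3,2) = 2·3 = 6
f[6] = 3·max(3,2) = 3·3 = 9
f[7] = 2·max(5,6) = 2·6 = 12
f[8] = 2·max(6,9) = 2·9 = 18
f[9] = 3·max(6,9) = 3·9 = 27
One optimal split: 3 + 3 + 3; product 3·3·3 = 27.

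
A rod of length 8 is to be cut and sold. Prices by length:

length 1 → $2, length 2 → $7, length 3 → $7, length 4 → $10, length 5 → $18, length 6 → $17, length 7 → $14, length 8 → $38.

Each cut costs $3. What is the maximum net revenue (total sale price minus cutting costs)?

38

Let r[k] be the best obtainable value from length k. For each k, try every first piece i and keep the best of price[i] + r[k−i] minus the 3 cut fee when i<k.
r[1] = 2
r[2] = max(2+2-3, 7+0) = 7
r[3] = max(2+7-3, 7+2-3, 7+0) = 7
r[4] = max(2+7-3, 7+7-3, 7+2-3, 10+0) = 11
r[5] = max(2+11-3, 7+7-3, 7+7-3, 10+2-3, 18+0) = 18
r[6] = max(2+18-3, 7+11-3, 7+7-3, 10+7-3, 18+2-3, 17+0) = 17
r[7] = max(2+17-3, 7+18-3, 7+11-3, …, 17+2-3, 14+0) = 22
r[8] = max(2+22-3, 7+17-3, 7+18-3, …, 14+2-3, 38+0) = 38
Best is to make no cuts and sell whole for $38.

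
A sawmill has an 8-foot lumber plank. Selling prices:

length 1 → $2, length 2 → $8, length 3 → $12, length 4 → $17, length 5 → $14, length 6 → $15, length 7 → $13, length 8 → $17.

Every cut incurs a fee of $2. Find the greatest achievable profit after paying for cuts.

Build r[k] bottom-up: r[k] = max over allowed piece i of (p[i] + r[k−i]) − 2 per cut.
r[1] = 2
r[2] = 8
r[3] = 12
r[4] = 17
r[5] = 18  (first piece 2, then r[3]=12)
r[6] = 23  (first piece 2, then r[4]=17)
r[7] = 27  (first piece 3, then r[4]=17)
r[8] = 32  (first piece 4, then r[4]=17)
One optimal plan: pieces 4 + 4 (1 cut) → $34 − $2 = $32.

32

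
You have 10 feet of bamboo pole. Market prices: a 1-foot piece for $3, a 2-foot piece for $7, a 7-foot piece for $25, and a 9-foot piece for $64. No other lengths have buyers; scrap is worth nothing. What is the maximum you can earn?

67

Consider every possible first cut. r[k] is the best of p[i]+r[k−i] over all sellable i≤k.
r[1] = 3
r[2] = max(3+3, 7+0) = 7
r[3] = max(3+7, 7+3) = 10
r[4] = max(3+10, 7+7) = 14
r[5] = max(3+14, 7+10) = 17
r[6] = max(3+17, 7+14) = 21
r[7] = max(3+21, 7+17, 25+0) = 25
r[8] = max(3+25, 7+21, 25+3) = 28
r[9] = max(3+28, 7+25, 25+7, 64+0) = 64
r[10] = max(3+64, 7+28, 25+10, 64+3) = 67
One optimal cutting: 9 + 1 → $67.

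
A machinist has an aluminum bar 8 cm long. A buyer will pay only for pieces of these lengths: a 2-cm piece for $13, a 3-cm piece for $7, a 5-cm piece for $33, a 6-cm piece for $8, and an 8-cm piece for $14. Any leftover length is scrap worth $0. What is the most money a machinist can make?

52

Let r[k] be the best obtainable value from length k. For each k, try every first piece i and keep the best of price[i] + r[k−i].
r[1] = 0
r[2] = 13
r[3] = max(13+0, 7+0) = 13
r[4] = max(13+13, 7+0) = 26
r[5] = max(13+13, 7+13, 33+0) = 33
r[6] = max(13+26, 7+13, 33+0, 8+0) = 39
r[7] = max(13+33, 7+26, 33+13, 8+0) = 46
r[8] = max(13+39, 7+33, 33+13, 8+13, 14+0) = 52
One optimal cutting: 2 + 2 + 2 + 2 → $52.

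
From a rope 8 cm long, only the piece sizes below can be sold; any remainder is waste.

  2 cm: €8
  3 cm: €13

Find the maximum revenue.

Let best[k] be the best obtainable value from length k. For each k, try every first piece i and keep the best of price[i] + best[k−i].
best[1] = 0
best[2] = 8
best[3] = max(8+0, 13+0) = 13
best[4] = max(8+8, 13+0) = 16
best[5] = max(8+13, 13+8) = 21
best[6] = max(8+16, 13+13) = 26
best[7] = max(8+21, 13+16) = 29
best[8] = max(8+26, 13+21) = 34
One optimal cutting: 3 + 3 + 2 → €34.

34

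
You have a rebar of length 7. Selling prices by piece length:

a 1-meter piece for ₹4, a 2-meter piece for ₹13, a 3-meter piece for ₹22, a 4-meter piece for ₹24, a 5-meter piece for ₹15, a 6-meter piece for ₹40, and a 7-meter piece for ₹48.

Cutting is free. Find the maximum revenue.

48

Let v[k] be the best obtainable value from length k. For each k, try every first piece i and keep the best of price[i] + v[k−i].
v[1] = 4
v[2] = 13
v[3] = 22
v[4] = 26  (first piece 1, then v[3]=22)
v[5] = 35  (first piece 2, then v[3]=22)
v[6] = 44  (first piece 3, then v[3]=22)
v[7] = 48  (first piece 1, then v[6]=44)
One optimal cutting: 3 + 3 + 1 → ₹22 + ₹22 + ₹4 = ₹48.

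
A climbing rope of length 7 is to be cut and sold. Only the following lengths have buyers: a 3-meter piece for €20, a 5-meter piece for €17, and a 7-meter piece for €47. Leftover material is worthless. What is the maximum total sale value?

47

Consider every possible first cut. best[k] is the best of p[i]+best[k−i] over all sellable i≤k.
best[1] = 0
best[2] = 0
best[3] = 20
best[4] = 20
best[5] = max(20+0, 17+0) = 20
best[6] = max(20+20, 17+0) = 40
best[7] = max(20+20, 17+0, 47+0) = 47
One optimal cutting: 7 → €47.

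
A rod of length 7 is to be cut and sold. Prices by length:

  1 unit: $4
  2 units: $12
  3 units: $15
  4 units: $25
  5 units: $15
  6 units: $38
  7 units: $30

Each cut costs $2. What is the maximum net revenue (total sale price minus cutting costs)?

Let r[k] be the best obtainable value from length k. For each k, try every first piece i and keep the best of price[i] + r[k−i] minus the 2 cut fee when i<k.
r[1] = 4
r[2] = max(4+4-2, 12+0) = 12
r[3] = max(4+12-2, 12+4-2, 15+0) = 15
r[4] = max(4+15-2, 12+12-2, 15+4-2, 25+0) = 25
r[5] = max(4+25-2, 12+15-2, 15+12-2, 25+4-2, 15+0) = 27
r[6] = max(4+27-2, 12+25-2, 15+15-2, 25+12-2, 15+4-2, 38+0) = 38
r[7] = max(4+38-2, 12+27-2, 15+25-2, …, 38+4-2, 30+0) = 40
One optimal plan: pieces 6 + 1 (1 cut) → $42 − $2 = $40.

40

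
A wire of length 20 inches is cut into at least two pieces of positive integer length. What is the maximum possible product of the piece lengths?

Fill m[k] for k=2..20: at each k try every first piece i and multiply by the better of (k−i) uncut or m[k−i].
m[2] = 1·max(1,0) = 1·1 = 1
m[3] = 1·max(2,1) = 1·2 = 2
m[4] = 2·max(2,1) = 2·2 = 4
m[5] = 2·max(3,2) = 2·3 = 6
m[6] = 3·max(3,2) = 3·3 = 9
m[7] = 2·max(5,6) = 2·6 = 12
m[8] = 2·max(6,9) = 2·9 = 18
m[9] = 3·max(6,9) = 3·9 = 27
m[10] = 2·max(8,18) = 2·18 = 36
m[11] = 2·max(9,27) = 2·27 = 54
m[12] = 3·max(9,27) = 3·27 = 81
m[13] = 2·max(11,54) = 2·54 = 108
m[14] = 2·max(12,81) = 2·81 = 162
m[15] = 3·max(12,81) = 3·81 = 243
m[16] = 2·max(14,162) = 2·162 = 324
m[17] = 2·max(15,243) = 2·243 = 486
m[18] = 3·max(15,243) = 3·243 = 729
m[19] = 2·max(17,486) = 2·486 = 972
m[20] = 2·max(18,729) = 2·729 = 1458
One optimal split: 3 + 3 + 3 + 3 + 3 + 3 + 2; product 3·3·3·3·3·3·2 = 1458.

1458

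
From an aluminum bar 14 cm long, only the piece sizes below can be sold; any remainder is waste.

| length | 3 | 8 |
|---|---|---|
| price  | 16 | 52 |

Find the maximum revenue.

Build r[k] bottom-up: r[k] = max over allowed piece i of (p[i] + r[k−i]).
r[1] = 0
r[2] = 0
r[3] = 16
r[4] = 16
r[5] = 16
r[6] = 32  (first piece 3, then r[3]=16)
r[7] = 32
r[8] = max(16+16, 52+0) = 52
r[9] = max(16+32, 52+0) = 52
r[10] = max(16+32, 52+0) = 52
r[11] = max(16+52, 52+16) = 68
r[12] = max(16+52, 52+16) = 68
r[13] = max(16+52, 52+16) = 68
r[14] = max(16+68, 52+32) = 84
One optimal cutting: 8 + 3 + 3 → $84.

84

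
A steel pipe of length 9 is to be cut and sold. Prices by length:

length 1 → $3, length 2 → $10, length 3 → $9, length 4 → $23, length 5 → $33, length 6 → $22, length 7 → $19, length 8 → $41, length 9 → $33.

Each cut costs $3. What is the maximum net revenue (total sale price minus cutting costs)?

53

Let v[k] be the best obtainable value from length k. For each k, try every first piece i and keep the best of price[i] + v[k−i] minus the 3 cut fee when i<k.
v[1] = 3
v[2] = max(3+3-3, 10+0) = 10
v[3] = max(3+10-3, 10+3-3, 9+0) = 10
v[4] = max(3+10-3, 10+10-3, 9+3-3, 23+0) = 23
v[5] = max(3+23-3, 10+10-3, 9+10-3, 23+3-3, 33+0) = 33
v[6] = max(3+33-3, 10+23-3, 9+10-3, 23+10-3, 33+3-3, 22+0) = 33
v[7] = max(3+33-3, 10+33-3, 9+23-3, …, 22+3-3, 19+0) = 40
v[8] = max(3+40-3, 10+33-3, 9+33-3, …, 19+3-3, 41+0) = 43
v[9] = max(3+43-3, 10+40-3, 9+33-3, …, 41+3-3, 33+0) = 53
One optimal plan: pieces 5 + 4 (1 cut) → $56 − $3 = $53.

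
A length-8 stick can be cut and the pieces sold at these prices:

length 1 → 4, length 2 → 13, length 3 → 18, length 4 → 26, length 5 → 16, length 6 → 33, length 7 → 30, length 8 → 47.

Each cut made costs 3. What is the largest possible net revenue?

Consider every possible first cut. net[k] is the best of p[i]+net[k−i] over all sellable i≤k, charging 3 whenever i<k.
net[1] = 4
net[2] = max(4+4-3, 13+0) = 13
net[3] = max(4+13-3, 13+4-3, 18+0) = 18
net[4] = max(4+18-3, 13+13-3, 18+4-3, 26+0) = 26
net[5] = max(4+26-3, 13+18-3, 18+13-3, 26+4-3, 16+0) = 28
net[6] = max(4+28-3, 13+26-3, 18+18-3, 26+13-3, 16+4-3, 33+0) = 36
net[7] = max(4+36-3, 13+28-3, 18+26-3, …, 33+4-3, 30+0) = 41
net[8] = max(4+41-3, 13+36-3, 18+28-3, …, 30+4-3, 47+0) = 49
One optimal plan: pieces 4 + 4 (1 cut) → 52 − 3 = 49.

49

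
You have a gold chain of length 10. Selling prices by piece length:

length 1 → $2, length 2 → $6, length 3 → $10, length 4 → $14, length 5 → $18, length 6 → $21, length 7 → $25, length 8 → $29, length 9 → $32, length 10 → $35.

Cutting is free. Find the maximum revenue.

Let best[k] be the best obtainable value from length k. For each k, try every first piece i and keep the best of price[i] + best[k−i].
best[1] = 2
best[2] = max(2+2, 6+0) = 6
best[3] = max(2+6, 6+2, 10+0) = 10
best[4] = max(2+10, 6+6, 10+2, 14+0) = 14
best[5] = max(2+14, 6+10, 10+6, 14+2, 18+0) = 18
best[6] = max(2+18, 6+14, 10+10, 14+6, 18+2, 21+0) = 21
best[7] = max(2+21, 6+18, 10+14, …, 21+2, 25+0) = 25
best[8] = max(2+25, 6+21, 10+18, …, 25+2, 29+0) = 29
best[9] = max(2+29, 6+25, 10+21, …, 29+2, 32+0) = 32
best[10] = max(2+32, 6+29, 10+25, …, 32+2, 35+0) = 36
One optimal cutting: 5 + 5 → $18 + $18 = $36.

36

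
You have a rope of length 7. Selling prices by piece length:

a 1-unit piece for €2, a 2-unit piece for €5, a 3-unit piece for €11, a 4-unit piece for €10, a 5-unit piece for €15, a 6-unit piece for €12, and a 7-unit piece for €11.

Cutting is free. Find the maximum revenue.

24

Let v[k] be the best obtainable value from length k. For each k, try every first piece i and keep the best of price[i] + v[k−i].
v[1] = 2
v[2] = max(2+2, 5+0) = 5
v[3] = max(2+5, 5+2, 11+0) = 11
v[4] = max(2+11, 5+5, 11+2, 10+0) = 13
v[5] = max(2+13, 5+11, 11+5, 10+2, 15+0) = 16
v[6] = max(2+16, 5+13, 11+11, 10+5, 15+2, 12+0) = 22
v[7] = max(2+22, 5+16, 11+13, …, 12+2, 11+0) = 24
One optimal cutting: 3 + 3 + 1 → €11 + €11 + €2 = €24.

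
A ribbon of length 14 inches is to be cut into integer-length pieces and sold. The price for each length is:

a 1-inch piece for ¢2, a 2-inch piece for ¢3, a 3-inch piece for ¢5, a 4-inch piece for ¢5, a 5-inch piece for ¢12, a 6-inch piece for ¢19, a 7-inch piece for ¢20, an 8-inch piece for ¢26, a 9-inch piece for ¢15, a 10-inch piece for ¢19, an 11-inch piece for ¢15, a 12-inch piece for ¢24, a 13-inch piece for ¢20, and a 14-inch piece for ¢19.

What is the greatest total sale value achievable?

45

Let R[k] be the best obtainable value from length k. For each k, try every first piece i and keep the best of price[i] + R[k−i].
R[1] = 2
R[2] = max(2+2, 3+0) = 4
R[3] = max(2+4, 3+2, 5+0) = 6
R[4] = max(2+6, 3+4, 5+2, 5+0) = 8
R[5] = max(2+8, 3+6, 5+4, 5+2, 12+0) = 12
R[6] = max(2+12, 3+8, 5+6, 5+4, 12+2, 19+0) = 19
R[7] = max(2+19, 3+12, 5+8, …, 19+2, 20+0) = 21
R[8] = max(2+21, 3+19, 5+12, …, 20+2, 26+0) = 26
R[9] = max(2+26, 3+21, 5+19, …, 26+2, 15+0) = 28
R[10] = max(2+28, 3+26, 5+21, …, 15+2, 19+0) = 30
R[11] = max(2+30, 3+28, 5+26, …, 19+2, 15+0) = 32
R[12] = max(2+32, 3+30, 5+28, …, 15+2, 24+0) = 38
R[13] = max(2+38, 3+32, 5+30, …, 24+2, 20+0) = 40
R[14] = max(2+40, 3+38, 5+32, …, 20+2, 19+0) = 45
One optimal cutting: 8 + 6 → ¢26 + ¢19 = ¢45.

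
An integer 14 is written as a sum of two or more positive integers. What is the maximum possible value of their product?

162

Define prod[k] = max over 1≤i<k of i · max(k−i, prod[k−i]); the inner max lets the remainder stay uncut if that's better.
prod[2] = 1×max(1,0) = 1×1 = 1
prod[3] = max(1×2, 2×1) = 2
prod[4] = max(1×3, 2×2, 3×1) = 4
prod[5] = max(1×4, 2×3, 3×2, 4×1) = 6
prod[6] = max(1×6, 2×4, 3×3, 4×2, 5×1) = 9
prod[7] = max(1×9, 2×6, 3×4, 4×3, 5×2, 6×1) = 12
prod[8] = max(1×12, 2×9, 3×6, …, 6×2, 7×1) = 18
prod[9] = max(1×18, 2×12, 3×9, …, 7×2, 8×1) = 27
prod[10] = max(1×27, 2×18, 3×12, …, 8×2, 9×1) = 36
prod[11] = max(1×36, 2×27, 3×18, …, 9×2, 10×1) = 54
prod[12] = max(1×54, 2×36, 3×27, …, 10×2, 11×1) = 81
prod[13] = max(1×81, 2×54, 3×36, …, 11×2, 12×1) = 108
prod[14] = max(1×108, 2×81, 3×54, …, 12×2, 13×1) = 162
One optimal split: 3 + 3 + 3 + 3 + 2; product 3×3×3×3×2 = 162.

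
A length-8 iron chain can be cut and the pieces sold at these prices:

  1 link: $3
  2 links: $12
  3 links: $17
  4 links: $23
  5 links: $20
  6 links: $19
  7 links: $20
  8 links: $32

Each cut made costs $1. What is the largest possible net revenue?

Let v[k] be the best obtainable value from length k. For each k, try every first piece i and keep the best of price[i] + v[k−i] minus the 1 cut fee when i<k.
v[1] = 3
v[2] = 12
v[3] = 17
v[4] = 23  (first piece 2, then v[2]=12)
v[5] = 28  (first piece 2, then v[3]=17)
v[6] = 34  (first piece 2, then v[4]=23)
v[7] = 39  (first piece 2, then v[5]=28)
v[8] = 45  (first piece 2, then v[6]=34)
One optimal plan: pieces 2 + 2 + 2 + 2 (3 cuts) → $48 − $3 = $45.

45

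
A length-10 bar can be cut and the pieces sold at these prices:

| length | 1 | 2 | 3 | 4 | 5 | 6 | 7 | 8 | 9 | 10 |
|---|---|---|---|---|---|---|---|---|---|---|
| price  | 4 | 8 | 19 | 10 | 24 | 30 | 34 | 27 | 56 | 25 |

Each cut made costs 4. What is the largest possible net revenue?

56

Consider every possible first cut. r[k] is the best of p[i]+r[k−i] over all sellable i≤k, charging 4 whenever i<k.
r[1] = 4
r[2] = max(4+4-4, 8+0) = 8
r[3] = max(4+8-4, 8+4-4, 19+0) = 19
r[4] = max(4+19-4, 8+8-4, 19+4-4, 10+0) = 19
r[5] = max(4+19-4, 8+19-4, 19+8-4, 10+4-4, 24+0) = 24
r[6] = max(4+24-4, 8+19-4, 19+19-4, 10+8-4, 24+4-4, 30+0) = 34
r[7] = max(4+34-4, 8+24-4, 19+19-4, …, 30+4-4, 34+0) = 34
r[8] = max(4+34-4, 8+34-4, 19+24-4, …, 34+4-4, 27+0) = 39
r[9] = max(4+39-4, 8+34-4, 19+34-4, …, 27+4-4, 56+0) = 56
r[10] = max(4+56-4, 8+39-4, 19+34-4, …, 56+4-4, 25+0) = 56
One optimal plan: pieces 9 + 1 (1 cut) → 60 − 4 = 56.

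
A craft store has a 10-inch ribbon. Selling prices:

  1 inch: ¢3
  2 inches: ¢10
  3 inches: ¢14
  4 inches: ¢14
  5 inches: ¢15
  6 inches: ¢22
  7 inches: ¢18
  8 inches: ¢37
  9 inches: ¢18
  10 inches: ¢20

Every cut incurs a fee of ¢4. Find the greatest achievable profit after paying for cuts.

43

Consider every possible first cut. v[k] is the best of p[i]+v[k−i] over all sellable i≤k, charging 4 whenever i<k.
v[1] = 3
v[2] = max(3+3-4, 10+0) = 10
v[3] = max(3+10-4, 10+3-4, 14+0) = 14
v[4] = max(3+14-4, 10+10-4, 14+3-4, 14+0) = 16
v[5] = max(3+16-4, 10+14-4, 14+10-4, 14+3-4, 15+0) = 20
v[6] = max(3+20-4, 10+16-4, 14+14-4, 14+10-4, 15+3-4, 22+0) = 24
v[7] = max(3+24-4, 10+20-4, 14+16-4, …, 22+3-4, 18+0) = 26
v[8] = max(3+26-4, 10+24-4, 14+20-4, …, 18+3-4, 37+0) = 37
v[9] = max(3+37-4, 10+26-4, 14+24-4, …, 37+3-4, 18+0) = 36
v[10] = max(3+36-4, 10+37-4, 14+26-4, …, 18+3-4, 20+0) = 43
One optimal plan: pieces 8 + 2 (1 cut) → ¢47 − ¢4 = ¢43.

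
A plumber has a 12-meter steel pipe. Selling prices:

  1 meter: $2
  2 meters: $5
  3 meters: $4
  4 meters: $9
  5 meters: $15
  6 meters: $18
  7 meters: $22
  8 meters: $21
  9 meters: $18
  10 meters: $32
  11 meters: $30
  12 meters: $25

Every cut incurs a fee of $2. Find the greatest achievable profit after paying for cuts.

Consider every possible first cut. v[k] is the best of p[i]+v[k−i] over all sellable i≤k, charging 2 whenever i<k.
v[1] = 2
v[2] = 5
v[3] = 5  (first piece 1, then v[2]=5)
v[4] = 9
v[5] = 15
v[6] = 18
v[7] = 22
v[8] = 22  (first piece 1, then v[7]=22)
v[9] = 25  (first piece 2, then v[7]=22)
v[10] = 32
v[11] = 32  (first piece 1, then v[10]=32)
v[12] = 35  (first piece 2, then v[10]=32)
One optimal plan: pieces 10 + 2 (1 cut) → $37 − $2 = $35.

35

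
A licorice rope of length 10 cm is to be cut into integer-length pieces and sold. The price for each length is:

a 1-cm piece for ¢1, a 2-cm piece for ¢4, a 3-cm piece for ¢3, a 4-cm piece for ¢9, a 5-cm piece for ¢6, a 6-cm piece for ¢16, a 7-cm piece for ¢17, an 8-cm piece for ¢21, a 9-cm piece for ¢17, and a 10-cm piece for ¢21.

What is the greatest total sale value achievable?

Consider every possible first cut. R[k] is the best of p[i]+R[k−i] over all sellable i≤k.
R[1] = 1
R[2] = 4
R[3] = 5  (first piece 1, then R[2]=4)
R[4] = 9
R[5] = 10  (first piece 1, then R[4]=9)
R[6] = 16
R[7] = 17  (first piece 1, then R[6]=16)
R[8] = 21
R[9] = 22  (first piece 1, then R[8]=21)
R[10] = 25  (first piece 2, then R[8]=21)
One optimal cutting: 8 + 2 → ¢21 + ¢4 = ¢25.

25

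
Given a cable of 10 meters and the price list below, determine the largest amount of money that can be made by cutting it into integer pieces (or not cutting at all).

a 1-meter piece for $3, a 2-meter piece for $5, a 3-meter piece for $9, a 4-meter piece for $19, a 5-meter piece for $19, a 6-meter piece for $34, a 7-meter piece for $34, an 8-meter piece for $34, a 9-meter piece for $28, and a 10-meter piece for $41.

Let r[k] be the best obtainable value from length k. For each k, try every first piece i and keep the best of price[i] + r[k−i].
r[1] = 3
r[2] = 6  (first piece 1, then r[1]=3)
r[3] = 9  (first piece 1, then r[2]=6)
r[4] = 19
r[5] = 22  (first piece 1, then r[4]=19)
r[6] = 34
r[7] = 37  (first piece 1, then r[6]=34)
r[8] = 40  (first piece 1, then r[7]=37)
r[9] = 43  (first piece 1, then r[8]=40)
r[10] = 53  (first piece 4, then r[6]=34)
One optimal cutting: 6 + 4 → $34 + $19 = $53.

53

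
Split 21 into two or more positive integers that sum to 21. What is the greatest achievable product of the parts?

2187

Fill g[k] for k=2..21: at each k try every first piece i and multiply by the better of (k−i) uncut or g[k−i].
g[2] = 1*max(1,0) = 1*1 = 1
g[3] = 1*max(2,1) = 1*2 = 2
g[4] = 2*max(2,1) = 2*2 = 4
g[5] = 2*max(3,2) = 2*3 = 6
g[6] = 3*max(3,2) = 3*3 = 9
g[7] = 2*max(5,6) = 2*6 = 12
g[8] = 2*max(6,9) = 2*9 = 18
g[9] = 3*max(6,9) = 3*9 = 27
g[10] = 2*max(8,18) = 2*18 = 36
g[11] = 2*max(9,27) = 2*27 = 54
g[12] = 3*max(9,27) = 3*27 = 81
g[13] = 2*max(11,54) = 2*54 = 108
g[14] = 2*max(12,81) = 2*81 = 162
g[15] = 3*max(12,81) = 3*81 = 243
g[16] = 2*max(14,162) = 2*162 = 324
g[17] = 2*max(15,243) = 2*243 = 486
g[18] = 3*max(15,243) = 3*243 = 729
g[19] = 2*max(17,486) = 2*486 = 972
g[20] = 2*max(18,729) = 2*729 = 1458
g[21] = 3*max(18,729) = 3*729 = 2187
One optimal split: 3 + 3 + 3 + 3 + 3 + 3 + 3; product 3*3*3*3*3*3*3 = 2187.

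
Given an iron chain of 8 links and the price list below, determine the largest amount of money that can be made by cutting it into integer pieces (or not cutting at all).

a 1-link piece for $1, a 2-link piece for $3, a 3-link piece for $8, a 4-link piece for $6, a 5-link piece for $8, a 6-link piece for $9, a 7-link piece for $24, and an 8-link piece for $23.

Build v[k] bottom-up: v[k] = max over allowed piece i of (p[i] + v[k−i]).
v[1] = 1
v[2] = 3
v[3] = 8
v[4] = 9  (first piece 1, then v[3]=8)
v[5] = 11  (first piece 2, then v[3]=8)
v[6] = 16  (first piece 3, then v[3]=8)
v[7] = 24
v[8] = 25  (first piece 1, then v[7]=24)
One optimal cutting: 7 + 1 → $24 + $1 = $25.

25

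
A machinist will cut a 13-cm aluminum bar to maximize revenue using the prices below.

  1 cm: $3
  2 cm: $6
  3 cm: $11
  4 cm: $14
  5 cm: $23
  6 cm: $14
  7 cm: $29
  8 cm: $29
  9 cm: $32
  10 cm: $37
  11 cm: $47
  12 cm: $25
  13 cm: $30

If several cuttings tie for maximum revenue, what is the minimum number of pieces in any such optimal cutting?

3

Consider every possible first cut. r[k] is the best of p[i]+r[k−i] over all sellable i≤k.
r[1] = 3
r[2] = max(3+3, 6+0) = 6
r[3] = max(3+6, 6+3, 11+0) = 11
r[4] = max(3+11, 6+6, 11+3, 14+0) = 14
r[5] = max(3+14, 6+11, 11+6, 14+3, 23+0) = 23
r[6] = max(3+23, 6+14, 11+11, 14+6, 23+3, 14+0) = 26
r[7] = max(3+26, 6+23, 11+14, …, 14+3, 29+0) = 29
r[8] = max(3+29, 6+26, 11+23, …, 29+3, 29+0) = 34
r[9] = max(3+34, 6+29, 11+26, …, 29+3, 32+0) = 37
r[10] = max(3+37, 6+34, 11+29, …, 32+3, 37+0) = 46
r[11] = max(3+46, 6+37, 11+34, …, 37+3, 47+0) = 49
r[12] = max(3+49, 6+46, 11+37, …, 47+3, 25+0) = 52
r[13] = max(3+52, 6+49, 11+46, …, 25+3, 30+0) = 57
Maximum revenue is $57.
Now minimize piece count subject to staying optimal: for each k, pieces[k] = 1 + min over i with p[i]+r[k−i]=r[k] of pieces[k−i].
pieces[10] = 2
pieces[11] = 3
pieces[12] = 2
pieces[13] = 3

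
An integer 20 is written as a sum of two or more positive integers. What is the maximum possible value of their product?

1458

Define prod[k] = max over 1≤i<k of i · max(k−i, prod[k−i]); the inner max lets the remainder stay uncut if that's better.
prod[2] = 1×max(1,0) = 1×1 = 1
prod[3] = 1×max(2,1) = 1×2 = 2
prod[4] = 2×max(2,1) = 2×2 = 4
prod[5] = 2×max(3,2) = 2×3 = 6
prod[6] = 3×max(3,2) = 3×3 = 9
prod[7] = 2×max(5,6) = 2×6 = 12
prod[8] = 2×max(6,9) = 2×9 = 18
prod[9] = 3×max(6,9) = 3×9 = 27
prod[10] = 2×max(8,18) = 2×18 = 36
prod[11] = 2×max(9,27) = 2×27 = 54
prod[12] = 3×max(9,27) = 3×27 = 81
prod[13] = 2×max(11,54) = 2×54 = 108
prod[14] = 2×max(12,81) = 2×81 = 162
prod[15] = 3×max(12,81) = 3×81 = 243
prod[16] = 2×max(14,162) = 2×162 = 324
prod[17] = 2×max(15,243) = 2×243 = 486
prod[18] = 3×max(15,243) = 3×243 = 729
prod[19] = 2×max(17,486) = 2×486 = 972
prod[20] = 2×max(18,729) = 2×729 = 1458
One optimal split: 3 + 3 + 3 + 3 + 3 + 3 + 2; product 3×3×3×3×3×3×2 = 1458.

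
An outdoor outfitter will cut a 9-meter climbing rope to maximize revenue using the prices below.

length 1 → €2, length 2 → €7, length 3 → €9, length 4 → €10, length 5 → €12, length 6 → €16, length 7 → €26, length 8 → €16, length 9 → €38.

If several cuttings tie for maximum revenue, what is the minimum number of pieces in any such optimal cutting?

1

Build r[k] bottom-up: r[k] = max over allowed piece i of (p[i] + r[k−i]).
r[1] = 2
r[2] = max(2+2, 7+0) = 7
r[3] = max(2+7, 7+2, 9+0) = 9
r[4] = max(2+9, 7+7, 9+2, 10+0) = 14
r[5] = max(2+14, 7+9, 9+7, 10+2, 12+0) = 16
r[6] = max(2+16, 7+14, 9+9, 10+7, 12+2, 16+0) = 21
r[7] = max(2+21, 7+16, 9+14, …, 16+2, 26+0) = 26
r[8] = max(2+26, 7+21, 9+16, …, 26+2, 16+0) = 28
r[9] = max(2+28, 7+26, 9+21, …, 16+2, 38+0) = 38
Maximum revenue is €38.
Now minimize piece count subject to staying optimal: for each k, pieces[k] = 1 + min over i with p[i]+r[k−i]=r[k] of pieces[k−i].
pieces[6] = 3
pieces[7] = 1
pieces[8] = 2
pieces[9] = 1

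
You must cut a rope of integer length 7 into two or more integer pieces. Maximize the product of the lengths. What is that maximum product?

Define prod[k] = max over 1≤i<k of i · max(k−i, prod[k−i]); the inner max lets the remainder stay uncut if that's better.
prod[2] = 1*max(1,0) = 1*1 = 1
prod[3] = 1*max(2,1) = 1*2 = 2
prod[4] = 2*max(2,1) = 2*2 = 4
prod[5] = 2*max(3,2) = 2*3 = 6
prod[6] = 3*max(3,2) = 3*3 = 9
prod[7] = 2*max(5,6) = 2*6 = 12
One optimal split: 3 + 2 + 2; product 3*2*2 = 12.

12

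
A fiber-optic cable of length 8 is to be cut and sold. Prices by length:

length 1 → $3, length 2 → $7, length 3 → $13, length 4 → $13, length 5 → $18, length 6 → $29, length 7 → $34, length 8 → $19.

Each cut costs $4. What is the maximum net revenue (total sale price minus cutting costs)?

33

Consider every possible first cut. r[k] is the best of p[i]+r[k−i] over all sellable i≤k, charging 4 whenever i<k.
r[1] = 3
r[2] = max(3+3-4, 7+0) = 7
r[3] = max(3+7-4, 7+3-4, 13+0) = 13
r[4] = max(3+13-4, 7+7-4, 13+3-4, 13+0) = 13
r[5] = max(3+13-4, 7+13-4, 13+7-4, 13+3-4, 18+0) = 18
r[6] = max(3+18-4, 7+13-4, 13+13-4, 13+7-4, 18+3-4, 29+0) = 29
r[7] = max(3+29-4, 7+18-4, 13+13-4, …, 29+3-4, 34+0) = 34
r[8] = max(3+34-4, 7+29-4, 13+18-4, …, 34+3-4, 19+0) = 33
One optimal plan: pieces 7 + 1 (1 cut) → $37 − $4 = $33.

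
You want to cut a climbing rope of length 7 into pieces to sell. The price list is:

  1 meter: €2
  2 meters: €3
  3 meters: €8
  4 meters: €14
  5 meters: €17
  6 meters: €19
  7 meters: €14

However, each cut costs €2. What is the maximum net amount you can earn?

20

Let v[k] be the best obtainable value from length k. For each k, try every first piece i and keep the best of price[i] + v[k−i] minus the 2 cut fee when i<k.
v[1] = 2
v[2] = max(2+2-2, 3+0) = 3
v[3] = max(2+3-2, 3+2-2, 8+0) = 8
v[4] = max(2+8-2, 3+3-2, 8+2-2, 14+0) = 14
v[5] = max(2+14-2, 3+8-2, 8+3-2, 14+2-2, 17+0) = 17
v[6] = max(2+17-2, 3+14-2, 8+8-2, 14+3-2, 17+2-2, 19+0) = 19
v[7] = max(2+19-2, 3+17-2, 8+14-2, …, 19+2-2, 14+0) = 20
One optimal plan: pieces 4 + 3 (1 cut) → €22 − €2 = €20.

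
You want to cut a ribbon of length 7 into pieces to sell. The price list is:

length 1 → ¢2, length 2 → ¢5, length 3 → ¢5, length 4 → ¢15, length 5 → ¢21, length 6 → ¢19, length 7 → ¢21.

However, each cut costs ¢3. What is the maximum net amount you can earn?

23

Consider every possible first cut. r[k] is the best of p[i]+r[k−i] over all sellable i≤k, charging 3 whenever i<k.
r[1] = 2
r[2] = max(2+2-3, 5+0) = 5
r[3] = max(2+5-3, 5+2-3, 5+0) = 5
r[4] = max(2+5-3, 5+5-3, 5+2-3, 15+0) = 15
r[5] = max(2+15-3, 5+5-3, 5+5-3, 15+2-3, 21+0) = 21
r[6] = max(2+21-3, 5+15-3, 5+5-3, 15+5-3, 21+2-3, 19+0) = 20
r[7] = max(2+20-3, 5+21-3, 5+15-3, …, 19+2-3, 21+0) = 23
One optimal plan: pieces 5 + 2 (1 cut) → ¢26 − ¢3 = ¢23.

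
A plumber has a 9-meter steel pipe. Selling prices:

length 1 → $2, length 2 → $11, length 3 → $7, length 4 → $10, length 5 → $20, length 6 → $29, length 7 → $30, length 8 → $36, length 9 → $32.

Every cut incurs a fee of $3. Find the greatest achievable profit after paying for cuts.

38

Let r[k] be the best obtainable value from length k. For each k, try every first piece i and keep the best of price[i] + r[k−i] minus the 3 cut fee when i<k.
r[1] = 2
r[2] = max(2+2-3, 11+0) = 11
r[3] = max(2+11-3, 11+2-3, 7+0) = 10
r[4] = max(2+10-3, 11+11-3, 7+2-3, 10+0) = 19
r[5] = max(2+19-3, 11+10-3, 7+11-3, 10+2-3, 20+0) = 20
r[6] = max(2+20-3, 11+19-3, 7+10-3, 10+11-3, 20+2-3, 29+0) = 29
r[7] = max(2+29-3, 11+20-3, 7+19-3, …, 29+2-3, 30+0) = 30
r[8] = max(2+30-3, 11+29-3, 7+20-3, …, 30+2-3, 36+0) = 37
r[9] = max(2+37-3, 11+30-3, 7+29-3, …, 36+2-3, 32+0) = 38
One optimal plan: pieces 7 + 2 (1 cut) → $41 − $3 = $38.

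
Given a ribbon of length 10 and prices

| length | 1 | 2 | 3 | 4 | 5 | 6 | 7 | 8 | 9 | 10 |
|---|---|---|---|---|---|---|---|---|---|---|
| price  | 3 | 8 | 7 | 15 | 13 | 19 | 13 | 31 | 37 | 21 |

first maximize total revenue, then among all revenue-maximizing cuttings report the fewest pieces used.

2

Build r[k] bottom-up: r[k] = max over allowed piece i of (p[i] + r[k−i]).
r[1] = 3
r[2] = 8
r[3] = 11  (first piece 1, then r[2]=8)
r[4] = 16  (first piece 2, then r[2]=8)
r[5] = 19  (first piece 1, then r[4]=16)
r[6] = 24  (first piece 2, then r[4]=16)
r[7] = 27  (first piece 1, then r[6]=24)
r[8] = 32  (first piece 2, then r[6]=24)
r[9] = 37
r[10] = 40  (first piece 1, then r[9]=37)
Maximum revenue is ¢40.
Now minimize piece count subject to staying optimal: for each k, pieces[k] = 1 + min over i with p[i]+r[k−i]=r[k] of pieces[k−i].
pieces[7] = 4
pieces[8] = 4
pieces[9] = 1
pieces[10] = 2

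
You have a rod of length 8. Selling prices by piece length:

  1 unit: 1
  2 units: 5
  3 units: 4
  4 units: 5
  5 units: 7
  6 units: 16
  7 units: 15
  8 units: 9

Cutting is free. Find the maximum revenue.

21

Let best[k] be the best obtainable value from length k. For each k, try every first piece i and keep the best of price[i] + best[k−i].
best[1] = 1
best[2] = max(1+1, 5+0) = 5
best[3] = max(1+5, 5+1, 4+0) = 6
best[4] = max(1+6, 5+5, 4+1, 5+0) = 10
best[5] = max(1+10, 5+6, 4+5, 5+1, 7+0) = 11
best[6] = max(1+11, 5+10, 4+6, 5+5, 7+1, 16+0) = 16
best[7] = max(1+16, 5+11, 4+10, …, 16+1, 15+0) = 17
best[8] = max(1+17, 5+16, 4+11, …, 15+1, 9+0) = 21
One optimal cutting: 6 + 2 → 16 + 5 = 21.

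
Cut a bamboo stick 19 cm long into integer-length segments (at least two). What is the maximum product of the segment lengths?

Define f[k] = max over 1≤i<k of i · max(k−i, f[k−i]); the inner max lets the remainder stay uncut if that's better.
f[2] = 1×max(1,0) = 1×1 = 1
f[3] = 1×max(2,1) = 1×2 = 2
f[4] = 2×max(2,1) = 2×2 = 4
f[5] = 2×max(3,2) = 2×3 = 6
f[6] = 3×max(3,2) = 3×3 = 9
f[7] = 2×max(5,6) = 2×6 = 12
f[8] = 2×max(6,9) = 2×9 = 18
f[9] = 3×max(6,9) = 3×9 = 27
f[10] = 2×max(8,18) = 2×18 = 36
f[11] = 2×max(9,27) = 2×27 = 54
f[12] = 3×max(9,27) = 3×27 = 81
f[13] = 2×max(11,54) = 2×54 = 108
f[14] = 2×max(12,81) = 2×81 = 162
f[15] = 3×max(12,81) = 3×81 = 243
f[16] = 2×max(14,162) = 2×162 = 324
f[17] = 2×max(15,243) = 2×243 = 486
f[18] = 3×max(15,243) = 3×243 = 729
f[19] = 2×max(17,486) = 2×486 = 972
One optimal split: 3 + 3 + 3 + 3 + 3 + 2 + 2; product 3×3×3×3×3×2×2 = 972.

972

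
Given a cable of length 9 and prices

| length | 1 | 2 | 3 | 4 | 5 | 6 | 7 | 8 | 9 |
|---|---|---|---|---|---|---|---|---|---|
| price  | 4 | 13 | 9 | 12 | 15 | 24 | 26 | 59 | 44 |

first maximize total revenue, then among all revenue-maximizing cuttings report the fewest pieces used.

Consider every possible first cut. r[k] is the best of p[i]+r[k−i] over all sellable i≤k.
r[1] = 4
r[2] = max(4+4, 13+0) = 13
r[3] = max(4+13, 13+4, 9+0) = 17
r[4] = max(4+17, 13+13, 9+4, 12+0) = 26
r[5] = max(4+26, 13+17, 9+13, 12+4, 15+0) = 30
r[6] = max(4+30, 13+26, 9+17, 12+13, 15+4, 24+0) = 39
r[7] = max(4+39, 13+30, 9+26, …, 24+4, 26+0) = 43
r[8] = max(4+43, 13+39, 9+30, …, 26+4, 59+0) = 59
r[9] = max(4+59, 13+43, 9+39, …, 59+4, 44+0) = 63
Maximum revenue is €63.
Now minimize piece count subject to staying optimal: for each k, pieces[k] = 1 + min over i with p[i]+r[k−i]=r[k] of pieces[k−i].
pieces[6] = 3
pieces[7] = 4
pieces[8] = 1
pieces[9] = 2

2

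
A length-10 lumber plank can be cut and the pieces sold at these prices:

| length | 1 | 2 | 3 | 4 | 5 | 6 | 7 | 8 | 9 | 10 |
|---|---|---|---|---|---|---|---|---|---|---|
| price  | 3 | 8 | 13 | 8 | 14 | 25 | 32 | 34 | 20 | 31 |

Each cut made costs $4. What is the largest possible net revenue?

41

Let r[k] be the best obtainable value from length k. For each k, try every first piece i and keep the best of price[i] + r[k−i] minus the 4 cut fee when i<k.
r[1] = 3
r[2] = max(3+3-4, 8+0) = 8
r[3] = max(3+8-4, 8+3-4, 13+0) = 13
r[4] = max(3+13-4, 8+8-4, 13+3-4, 8+0) = 12
r[5] = max(3+12-4, 8+13-4, 13+8-4, 8+3-4, 14+0) = 17
r[6] = max(3+17-4, 8+12-4, 13+13-4, 8+8-4, 14+3-4, 25+0) = 25
r[7] = max(3+25-4, 8+17-4, 13+12-4, …, 25+3-4, 32+0) = 32
r[8] = max(3+32-4, 8+25-4, 13+17-4, …, 32+3-4, 34+0) = 34
r[9] = max(3+34-4, 8+32-4, 13+25-4, …, 34+3-4, 20+0) = 36
r[10] = max(3+36-4, 8+34-4, 13+32-4, …, 20+3-4, 31+0) = 41
One optimal plan: pieces 7 + 3 (1 cut) → $45 − $4 = $41.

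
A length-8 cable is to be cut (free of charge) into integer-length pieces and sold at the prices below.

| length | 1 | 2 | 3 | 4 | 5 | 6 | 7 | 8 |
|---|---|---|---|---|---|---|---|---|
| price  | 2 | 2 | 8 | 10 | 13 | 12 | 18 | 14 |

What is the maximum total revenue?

21

Consider every possible first cut. R[k] is the best of p[i]+R[k−i] over all sellable i≤k.
R[1] = 2
R[2] = max(2+2, 2+0) = 4
R[3] = max(2+4, 2+2, 8+0) = 8
R[4] = max(2+8, 2+4, 8+2, 10+0) = 10
R[5] = max(2+10, 2+8, 8+4, 10+2, 13+0) = 13
R[6] = max(2+13, 2+10, 8+8, 10+4, 13+2, 12+0) = 16
R[7] = max(2+16, 2+13, 8+10, …, 12+2, 18+0) = 18
R[8] = max(2+18, 2+16, 8+13, …, 18+2, 14+0) = 21
One optimal cutting: 5 + 3 → 13 + 8 = 21.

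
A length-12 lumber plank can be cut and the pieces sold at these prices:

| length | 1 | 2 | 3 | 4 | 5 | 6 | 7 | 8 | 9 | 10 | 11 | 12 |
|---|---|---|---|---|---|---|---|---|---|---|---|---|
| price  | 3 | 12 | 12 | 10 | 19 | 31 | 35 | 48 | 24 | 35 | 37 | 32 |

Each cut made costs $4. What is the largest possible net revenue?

64

Let net[k] be the best obtainable value from length k. For each k, try every first piece i and keep the best of price[i] + net[k−i] minus the 4 cut fee when i<k.
net[1] = 3
net[2] = max(3+3-4, 12+0) = 12
net[3] = max(3+12-4, 12+3-4, 12+0) = 12
net[4] = max(3+12-4, 12+12-4, 12+3-4, 10+0) = 20
net[5] = max(3+20-4, 12+12-4, 12+12-4, 10+3-4, 19+0) = 20
net[6] = max(3+20-4, 12+20-4, 12+12-4, 10+12-4, 19+3-4, 31+0) = 31
net[7] = max(3+31-4, 12+20-4, 12+20-4, …, 31+3-4, 35+0) = 35
net[8] = max(3+35-4, 12+31-4, 12+20-4, …, 35+3-4, 48+0) = 48
net[9] = max(3+48-4, 12+35-4, 12+31-4, …, 48+3-4, 24+0) = 47
net[10] = max(3+47-4, 12+48-4, 12+35-4, …, 24+3-4, 35+0) = 56
net[11] = max(3+56-4, 12+47-4, 12+48-4, …, 35+3-4, 37+0) = 56
net[12] = max(3+56-4, 12+56-4, 12+47-4, …, 37+3-4, 32+0) = 64
One optimal plan: pieces 8 + 2 + 2 (2 cuts) → $72 − $8 = $64.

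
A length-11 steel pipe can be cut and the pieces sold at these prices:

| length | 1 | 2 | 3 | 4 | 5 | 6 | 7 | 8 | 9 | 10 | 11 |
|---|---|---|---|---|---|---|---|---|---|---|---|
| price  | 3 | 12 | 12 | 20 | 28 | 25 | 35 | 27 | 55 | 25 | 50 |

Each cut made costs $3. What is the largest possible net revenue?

64

Build r[k] bottom-up: r[k] = max over allowed piece i of (p[i] + r[k−i]) − 3 per cut.
r[1] = 3
r[2] = max(3+3-3, 12+0) = 12
r[3] = max(3+12-3, 12+3-3, 12+0) = 12
r[4] = max(3+12-3, 12+12-3, 12+3-3, 20+0) = 21
r[5] = max(3+21-3, 12+12-3, 12+12-3, 20+3-3, 28+0) = 28
r[6] = max(3+28-3, 12+21-3, 12+12-3, 20+12-3, 28+3-3, 25+0) = 30
r[7] = max(3+30-3, 12+28-3, 12+21-3, …, 25+3-3, 35+0) = 37
r[8] = max(3+37-3, 12+30-3, 12+28-3, …, 35+3-3, 27+0) = 39
r[9] = max(3+39-3, 12+37-3, 12+30-3, …, 27+3-3, 55+0) = 55
r[10] = max(3+55-3, 12+39-3, 12+37-3, …, 55+3-3, 25+0) = 55
r[11] = max(3+55-3, 12+55-3, 12+39-3, …, 25+3-3, 50+0) = 64
One optimal plan: pieces 9 + 2 (1 cut) → $67 − $3 = $64.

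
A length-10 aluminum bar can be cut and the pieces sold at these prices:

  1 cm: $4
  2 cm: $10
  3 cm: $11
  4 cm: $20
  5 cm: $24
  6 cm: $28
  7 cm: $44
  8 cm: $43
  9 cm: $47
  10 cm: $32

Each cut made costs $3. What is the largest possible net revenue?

Consider every possible first cut. r[k] is the best of p[i]+r[k−i] over all sellable i≤k, charging 3 whenever i<k.
r[1] = 4
r[2] = max(4+4-3, 10+0) = 10
r[3] = max(4+10-3, 10+4-3, 11+0) = 11
r[4] = max(4+11-3, 10+10-3, 11+4-3, 20+0) = 20
r[5] = max(4+20-3, 10+11-3, 11+10-3, 20+4-3, 24+0) = 24
r[6] = max(4+24-3, 10+20-3, 11+11-3, 20+10-3, 24+4-3, 28+0) = 28
r[7] = max(4+28-3, 10+24-3, 11+20-3, …, 28+4-3, 44+0) = 44
r[8] = max(4+44-3, 10+28-3, 11+24-3, …, 44+4-3, 43+0) = 45
r[9] = max(4+45-3, 10+44-3, 11+28-3, …, 43+4-3, 47+0) = 51
r[10] = max(4+51-3, 10+45-3, 11+44-3, …, 47+4-3, 32+0) = 52
One optimal plan: pieces 7 + 2 + 1 (2 cuts) → $58 − $6 = $52.

52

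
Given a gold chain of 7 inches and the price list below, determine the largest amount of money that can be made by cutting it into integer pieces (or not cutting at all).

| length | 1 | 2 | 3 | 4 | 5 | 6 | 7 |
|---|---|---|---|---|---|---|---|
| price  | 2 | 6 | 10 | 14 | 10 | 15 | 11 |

24

Build v[k] bottom-up: v[k] = max over allowed piece i of (p[i] + v[k−i]).
v[1] = 2
v[2] = 6
v[3] = 10
v[4] = 14
v[5] = 16  (first piece 1, then v[4]=14)
v[6] = 20  (first piece 2, then v[4]=14)
v[7] = 24  (first piece 3, then v[4]=14)
One optimal cutting: 4 + 3 → $14 + $10 = $24.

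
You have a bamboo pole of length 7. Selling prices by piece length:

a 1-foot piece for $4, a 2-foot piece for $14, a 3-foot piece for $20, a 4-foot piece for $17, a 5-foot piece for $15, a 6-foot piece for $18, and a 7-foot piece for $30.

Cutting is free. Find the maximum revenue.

Build R[k] bottom-up: R[k] = max over allowed piece i of (p[i] + R[k−i]).
R[1] = 4
R[2] = 14
R[3] = 20
R[4] = 28  (first piece 2, then R[2]=14)
R[5] = 34  (first piece 2, then R[3]=20)
R[6] = 42  (first piece 2, then R[4]=28)
R[7] = 48  (first piece 2, then R[5]=34)
One optimal cutting: 3 + 2 + 2 → $20 + $14 + $14 = $48.

48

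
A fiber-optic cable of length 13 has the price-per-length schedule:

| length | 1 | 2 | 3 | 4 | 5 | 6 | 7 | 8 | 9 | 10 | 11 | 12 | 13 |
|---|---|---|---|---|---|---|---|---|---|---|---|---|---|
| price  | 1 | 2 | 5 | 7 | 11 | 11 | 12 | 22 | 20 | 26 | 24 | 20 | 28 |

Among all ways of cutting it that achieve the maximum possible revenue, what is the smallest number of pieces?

2

Let r[k] be the best obtainable value from length k. For each k, try every first piece i and keep the best of price[i] + r[k−i].
r[1] = 1
r[2] = max(1+1, 2+0) = 2
r[3] = max(1+2, 2+1, 5+0) = 5
r[4] = max(1+5, 2+2, 5+1, 7+0) = 7
r[5] = max(1+7, 2+5, 5+2, 7+1, 11+0) = 11
r[6] = max(1+11, 2+7, 5+5, 7+2, 11+1, 11+0) = 12
r[7] = max(1+12, 2+11, 5+7, …, 11+1, 12+0) = 13
r[8] = max(1+13, 2+12, 5+11, …, 12+1, 22+0) = 22
r[9] = max(1+22, 2+13, 5+12, …, 22+1, 20+0) = 23
r[10] = max(1+23, 2+22, 5+13, …, 20+1, 26+0) = 26
r[11] = max(1+26, 2+23, 5+22, …, 26+1, 24+0) = 27
r[12] = max(1+27, 2+26, 5+23, …, 24+1, 20+0) = 29
r[13] = max(1+29, 2+27, 5+26, …, 20+1, 28+0) = 33
Maximum revenue is $33.
Now minimize piece count subject to staying optimal: for each k, pieces[k] = 1 + min over i with p[i]+r[k−i]=r[k] of pieces[k−i].
pieces[10] = 1
pieces[11] = 2
pieces[12] = 2
pieces[13] = 2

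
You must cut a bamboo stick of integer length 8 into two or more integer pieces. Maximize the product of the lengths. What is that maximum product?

Define f[k] = max over 1≤i<k of i · max(k−i, f[k−i]); the inner max lets the remainder stay uncut if that's better.
Small cases: f[2]=1.
f[3] = max(1×2, 2×1) = 2
f[4] = max(1×3, 2×2, 3×1) = 4
f[5] = max(1×4, 2×3, 3×2, 4×1) = 6
f[6] = max(1×6, 2×4, 3×3, 4×2, 5×1) = 9
f[7] = max(1×9, 2×6, 3×4, 4×3, 5×2, 6×1) = 12
f[8] = max(1×12, 2×9, 3×6, …, 6×2, 7×1) = 18
One optimal split: 3 + 3 + 2; product 3×3×2 = 18.

18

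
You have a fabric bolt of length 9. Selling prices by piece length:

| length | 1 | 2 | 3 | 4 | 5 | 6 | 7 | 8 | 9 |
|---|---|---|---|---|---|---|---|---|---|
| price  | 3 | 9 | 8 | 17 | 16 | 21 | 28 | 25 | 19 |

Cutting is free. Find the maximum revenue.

Consider every possible first cut. v[k] is the best of p[i]+v[k−i] over all sellable i≤k.
v[1] = 3
v[2] = 9
v[3] = 12  (first piece 1, then v[2]=9)
v[4] = 18  (first piece 2, then v[2]=9)
v[5] = 21  (first piece 1, then v[4]=18)
v[6] = 27  (first piece 2, then v[4]=18)
v[7] = 30  (first piece 1, then v[6]=27)
v[8] = 36  (first piece 2, then v[6]=27)
v[9] = 39  (first piece 1, then v[8]=36)
One optimal cutting: 2 + 2 + 2 + 2 + 1 → $9 + $9 + $9 + $9 + $3 = $39.

39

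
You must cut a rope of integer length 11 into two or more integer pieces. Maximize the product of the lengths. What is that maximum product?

54

Fill m[k] for k=2..11: at each k try every first piece i and multiply by the better of (k−i) uncut or m[k−i].
Small cases: m[2]=1, m[3]=2, m[4]=4.
m[5] = 2*max(3,2) = 2*3 = 6
m[6] = 3*max(3,2) = 3*3 = 9
m[7] = 2*max(5,6) = 2*6 = 12
m[8] = 2*max(6,9) = 2*9 = 18
m[9] = 3*max(6,9) = 3*9 = 27
m[10] = 2*max(8,18) = 2*18 = 36
m[11] = 2*max(9,27) = 2*27 = 54
One optimal split: 3 + 3 + 3 + 2; product 3*3*3*2 = 54.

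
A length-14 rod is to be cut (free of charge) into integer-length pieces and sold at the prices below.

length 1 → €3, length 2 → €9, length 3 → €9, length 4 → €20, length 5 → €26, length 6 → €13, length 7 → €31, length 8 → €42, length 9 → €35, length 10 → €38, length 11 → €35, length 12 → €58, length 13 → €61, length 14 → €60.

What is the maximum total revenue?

Let v[k] be the best obtainable value from length k. For each k, try every first piece i and keep the best of price[i] + v[k−i].
v[1] = 3
v[2] = max(3+3, 9+0) = 9
v[3] = max(3+9, 9+3, 9+0) = 12
v[4] = max(3+12, 9+9, 9+3, 20+0) = 20
v[5] = max(3+20, 9+12, 9+9, 20+3, 26+0) = 26
v[6] = max(3+26, 9+20, 9+12, 20+9, 26+3, 13+0) = 29
v[7] = max(3+29, 9+26, 9+20, …, 13+3, 31+0) = 35
v[8] = max(3+35, 9+29, 9+26, …, 31+3, 42+0) = 42
v[9] = max(3+42, 9+35, 9+29, …, 42+3, 35+0) = 46
v[10] = max(3+46, 9+42, 9+35, …, 35+3, 38+0) = 52
v[11] = max(3+52, 9+46, 9+42, …, 38+3, 35+0) = 55
v[12] = max(3+55, 9+52, 9+46, …, 35+3, 58+0) = 62
v[13] = max(3+62, 9+55, 9+52, …, 58+3, 61+0) = 68
v[14] = max(3+68, 9+62, 9+55, …, 61+3, 60+0) = 72
One optimal cutting: 5 + 5 + 4 → €26 + €26 + €20 = €72.

72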